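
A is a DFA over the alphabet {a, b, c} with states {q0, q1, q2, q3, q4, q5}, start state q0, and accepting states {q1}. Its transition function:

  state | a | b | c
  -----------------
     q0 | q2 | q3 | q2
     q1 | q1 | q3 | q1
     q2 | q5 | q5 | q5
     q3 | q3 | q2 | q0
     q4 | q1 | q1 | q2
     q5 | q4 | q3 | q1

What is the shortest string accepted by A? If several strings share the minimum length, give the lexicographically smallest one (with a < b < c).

A breadth-first search from q0 reaches an accepting state first via the path q0 → q2 → q5 → q1 on input aac.
No string of length < 3 is accepted (BFS exhausts all shorter strings without reaching an accepting state), and aac is the lexicographically least accepting string of length 3.

aac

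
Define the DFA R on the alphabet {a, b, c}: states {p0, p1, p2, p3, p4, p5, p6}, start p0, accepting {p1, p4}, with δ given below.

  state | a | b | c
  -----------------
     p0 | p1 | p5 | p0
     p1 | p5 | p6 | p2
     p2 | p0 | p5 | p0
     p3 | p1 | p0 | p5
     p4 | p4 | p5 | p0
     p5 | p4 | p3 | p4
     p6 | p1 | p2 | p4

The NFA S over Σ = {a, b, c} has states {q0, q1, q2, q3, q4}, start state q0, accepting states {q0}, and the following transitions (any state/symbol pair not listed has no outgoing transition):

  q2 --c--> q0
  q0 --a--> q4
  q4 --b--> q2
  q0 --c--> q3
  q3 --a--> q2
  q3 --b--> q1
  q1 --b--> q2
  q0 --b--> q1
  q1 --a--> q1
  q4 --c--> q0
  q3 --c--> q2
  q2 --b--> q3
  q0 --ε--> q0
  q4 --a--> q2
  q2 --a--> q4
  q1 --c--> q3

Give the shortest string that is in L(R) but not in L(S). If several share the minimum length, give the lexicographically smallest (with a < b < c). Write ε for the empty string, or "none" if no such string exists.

The string a is accepted by R but not by S.
No shorter string lies in the difference, and a is the lexicographically first length-1 string in L(R) \ L(S).

a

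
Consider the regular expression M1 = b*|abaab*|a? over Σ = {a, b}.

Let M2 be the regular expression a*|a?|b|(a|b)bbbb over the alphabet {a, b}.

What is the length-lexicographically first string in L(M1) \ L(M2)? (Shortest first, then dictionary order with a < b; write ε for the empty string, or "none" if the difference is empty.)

bb

The string bb is accepted by M1 but not by M2.
No shorter string lies in the difference, and bb is the lexicographically first length-2 string in L(M1) \ L(M2).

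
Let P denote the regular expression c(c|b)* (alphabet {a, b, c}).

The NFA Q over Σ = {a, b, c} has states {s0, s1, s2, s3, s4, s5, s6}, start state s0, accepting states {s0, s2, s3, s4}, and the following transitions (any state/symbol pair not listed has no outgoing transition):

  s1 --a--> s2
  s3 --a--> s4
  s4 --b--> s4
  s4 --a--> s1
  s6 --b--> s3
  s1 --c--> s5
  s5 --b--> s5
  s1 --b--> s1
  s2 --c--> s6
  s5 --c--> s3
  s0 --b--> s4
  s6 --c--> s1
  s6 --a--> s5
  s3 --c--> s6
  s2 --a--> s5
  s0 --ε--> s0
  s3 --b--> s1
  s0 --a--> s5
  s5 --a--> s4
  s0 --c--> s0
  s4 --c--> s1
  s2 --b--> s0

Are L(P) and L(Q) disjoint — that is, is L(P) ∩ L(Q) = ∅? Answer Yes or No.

The string c is accepted by both P and Q.
Hence L(P) ∩ L(Q) ≠ ∅.

No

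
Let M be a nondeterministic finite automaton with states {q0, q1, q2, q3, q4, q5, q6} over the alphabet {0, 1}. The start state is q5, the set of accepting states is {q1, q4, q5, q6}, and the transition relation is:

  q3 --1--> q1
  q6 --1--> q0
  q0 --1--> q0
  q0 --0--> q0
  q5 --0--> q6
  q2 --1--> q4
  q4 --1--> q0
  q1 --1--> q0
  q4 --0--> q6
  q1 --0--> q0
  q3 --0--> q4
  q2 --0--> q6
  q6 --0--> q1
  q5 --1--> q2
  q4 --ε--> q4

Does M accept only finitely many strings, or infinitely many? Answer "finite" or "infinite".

The useful states (reachable from q5 and able to reach an accepting state) are {q1, q2, q4, q5, q6}.
Restricted to these states the transition graph has no cycle, so every accepting path has bounded length and L is finite.

finite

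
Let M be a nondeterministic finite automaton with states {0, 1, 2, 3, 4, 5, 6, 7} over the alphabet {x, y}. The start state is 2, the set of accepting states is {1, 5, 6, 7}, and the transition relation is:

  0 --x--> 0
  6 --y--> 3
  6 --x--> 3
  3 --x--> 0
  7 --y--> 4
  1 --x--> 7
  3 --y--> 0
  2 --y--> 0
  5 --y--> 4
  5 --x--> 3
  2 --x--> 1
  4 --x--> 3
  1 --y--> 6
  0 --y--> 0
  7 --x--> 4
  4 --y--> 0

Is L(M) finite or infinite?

finite

The useful states (reachable from 2 and able to reach an accepting state) are {1, 2, 6, 7}.
Restricted to these states the transition graph has no cycle, so every accepting path has bounded length and L is finite.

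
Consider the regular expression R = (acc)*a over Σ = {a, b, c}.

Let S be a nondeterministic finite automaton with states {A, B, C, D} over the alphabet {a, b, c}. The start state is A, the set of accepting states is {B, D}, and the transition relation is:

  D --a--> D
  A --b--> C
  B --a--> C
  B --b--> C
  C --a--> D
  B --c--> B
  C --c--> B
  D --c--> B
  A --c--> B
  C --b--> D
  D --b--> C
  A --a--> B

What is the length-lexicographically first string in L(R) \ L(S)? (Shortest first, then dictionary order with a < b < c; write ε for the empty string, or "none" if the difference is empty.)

acca

The string acca is accepted by R but not by S.
No shorter string lies in the difference, and acca is the lexicographically first length-4 string in L(R) \ L(S).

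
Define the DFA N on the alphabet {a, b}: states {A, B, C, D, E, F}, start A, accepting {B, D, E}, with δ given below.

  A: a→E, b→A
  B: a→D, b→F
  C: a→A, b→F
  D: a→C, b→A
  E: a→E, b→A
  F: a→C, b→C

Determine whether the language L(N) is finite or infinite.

infinite

State A is reachable from the start and can reach an accepting state, and it lies on the cycle A → A.
Traversing that cycle any number of times yields accepted strings of unbounded length, so the language is infinite.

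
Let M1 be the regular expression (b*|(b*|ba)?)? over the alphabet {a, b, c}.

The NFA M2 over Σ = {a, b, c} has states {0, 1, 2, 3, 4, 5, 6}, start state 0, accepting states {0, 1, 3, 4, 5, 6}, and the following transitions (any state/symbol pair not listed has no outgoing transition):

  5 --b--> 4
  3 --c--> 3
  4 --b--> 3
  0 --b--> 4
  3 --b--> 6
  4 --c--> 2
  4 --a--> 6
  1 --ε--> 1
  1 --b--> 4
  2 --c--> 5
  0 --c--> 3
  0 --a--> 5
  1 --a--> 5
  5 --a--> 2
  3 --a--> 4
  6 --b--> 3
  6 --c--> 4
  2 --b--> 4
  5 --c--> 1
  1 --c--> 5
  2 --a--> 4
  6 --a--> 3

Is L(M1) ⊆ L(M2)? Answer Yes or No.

Yes

Converting the expression M1 to a DFA (subset construction, then merging equivalent states) gives the minimal DFA with states {r0, r1, r2, r3, r4}, start state r0, accepting states {r0, r2, r3, r4} and transitions r0: a→r1, b→r2, c→r1; r1: a→r1, b→r1, c→r1; r2: a→r3, b→r4, c→r1; r3: a→r1, b→r1, c→r1; r4: a→r1, b→r4, c→r1.
Exploring the product automaton M1 × M2 from the start pair (r0, 0), following both machines on each input symbol, reaches 11 state pairs: (r0, 0), (r1, 5), (r2, 4), (r1, 3), (r1, 2), (r1, 4), (r1, 1), (r3, 6), (r4, 3), (r1, 6), (r4, 6).
M1 accepts in {r0, r2, r3, r4} and M2 accepts in {0, 1, 3, 4, 5, 6}. The reachable pairs whose M1-component is accepting are (r0, 0), (r2, 4), (r3, 6), (r4, 3), (r4, 6); in each of them the M2-component is accepting too, so the product for L(M1) \ L(M2) (M1-component accepting, M2-component rejecting) has no reachable accepting pair and the difference is empty.
Hence every string in L(M1) is also in L(M2).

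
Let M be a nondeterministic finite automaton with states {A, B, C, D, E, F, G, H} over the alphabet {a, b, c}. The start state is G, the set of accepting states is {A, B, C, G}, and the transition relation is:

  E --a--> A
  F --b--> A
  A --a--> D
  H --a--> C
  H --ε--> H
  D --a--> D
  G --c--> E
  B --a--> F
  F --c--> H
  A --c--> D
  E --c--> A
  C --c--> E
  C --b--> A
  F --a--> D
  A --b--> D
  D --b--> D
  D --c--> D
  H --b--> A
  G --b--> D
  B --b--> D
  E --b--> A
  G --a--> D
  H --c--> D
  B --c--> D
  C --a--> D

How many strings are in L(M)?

The useful subgraph on states {A, E, G} is acyclic, so L(M) is finite; the longest accepting path visits 3 useful states, giving maximum string length 2.
Counting accepting paths from G by length: 1 of length 0, 3 of length 2. Total 4.

4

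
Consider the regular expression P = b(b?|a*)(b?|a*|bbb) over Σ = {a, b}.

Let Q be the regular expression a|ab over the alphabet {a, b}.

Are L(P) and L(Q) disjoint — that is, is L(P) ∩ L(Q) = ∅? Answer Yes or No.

Converting the expression P to a DFA (subset construction, then merging equivalent states) gives the minimal DFA with states {p0, p1, p2, p3, p4, p5, p6, p7, p8, p9, p10}, start state p0, accepting states {p2, p3, p4, p5, p6, p7, p9, p10} and transitions p0: a→p1, b→p2; p1: a→p1, b→p1; p2: a→p3, b→p4; p3: a→p3, b→p5; p4: a→p6, b→p7; p5: a→p1, b→p8; p6: a→p6, b→p1; p7: a→p1, b→p9; p8: a→p1, b→p10; p9: a→p1, b→p10; p10: a→p1, b→p1.
Converting the expression Q to a DFA (subset construction, then merging equivalent states) gives the minimal DFA with states {q0, q1, q2, q3}, start state q0, accepting states {q1, q3} and transitions q0: a→q1, b→q2; q1: a→q2, b→q3; q2: a→q2, b→q2; q3: a→q2, b→q2.
Exploring the product automaton P × Q from the start pair (p0, q0), following both machines on each input symbol, reaches 13 state pairs: (p0, q0), (p1, q1), (p2, q2), (p1, q2), (p1, q3), (p3, q2), (p4, q2), (p5, q2), (p6, q2), (p7, q2), (p8, q2), (p9, q2), (p10, q2).
P accepts in {p2, p3, p4, p5, p6, p7, p9, p10} and Q accepts in {q1, q3}; no reachable pair has both components accepting, so no string drives both machines to acceptance simultaneously and L(P) ∩ L(Q) = ∅.
So no string is accepted by both, and the intersection is empty.

Yes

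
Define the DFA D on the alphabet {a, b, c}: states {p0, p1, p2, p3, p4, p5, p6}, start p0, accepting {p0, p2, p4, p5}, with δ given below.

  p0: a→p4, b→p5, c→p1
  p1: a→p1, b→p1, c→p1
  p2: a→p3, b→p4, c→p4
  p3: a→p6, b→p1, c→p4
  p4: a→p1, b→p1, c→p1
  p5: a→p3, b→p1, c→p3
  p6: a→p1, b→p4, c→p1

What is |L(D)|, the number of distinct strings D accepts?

7

The useful subgraph on states {p0, p3, p4, p5, p6} is acyclic, so L(D) is finite; the longest accepting path visits 5 useful states, giving maximum string length 4.
Counting accepting paths from p0 by length: 1 of length 0, 2 of length 1, 2 of length 3, 2 of length 4. Total 7.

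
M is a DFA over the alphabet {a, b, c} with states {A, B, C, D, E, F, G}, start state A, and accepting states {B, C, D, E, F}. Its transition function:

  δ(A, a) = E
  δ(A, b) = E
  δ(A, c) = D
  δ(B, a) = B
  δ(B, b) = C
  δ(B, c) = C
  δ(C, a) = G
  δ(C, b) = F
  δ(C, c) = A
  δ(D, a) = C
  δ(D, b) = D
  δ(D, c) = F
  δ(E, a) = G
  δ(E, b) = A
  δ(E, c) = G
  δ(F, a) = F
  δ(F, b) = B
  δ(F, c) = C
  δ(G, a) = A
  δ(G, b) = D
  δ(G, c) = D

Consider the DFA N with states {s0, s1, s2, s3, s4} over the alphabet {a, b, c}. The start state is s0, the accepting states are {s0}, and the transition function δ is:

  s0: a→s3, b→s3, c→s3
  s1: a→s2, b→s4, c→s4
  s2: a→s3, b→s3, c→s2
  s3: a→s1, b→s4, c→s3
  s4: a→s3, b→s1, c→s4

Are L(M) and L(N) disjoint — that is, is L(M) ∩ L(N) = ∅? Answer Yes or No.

Exploring the product automaton M × N from the start pair (A, s0), following both machines on each input symbol, reaches 29 state pairs: (A, s0), (E, s3), (D, s3), (G, s1), (A, s4), (G, s3), (C, s1), (D, s4), (F, s3), (A, s2), (E, s1), (A, s1), (G, s2), (F, s4), (C, s3), (D, s1), (F, s1), (B, s4), (D, s2), (G, s4), (E, s2), (E, s4), (A, s3), (B, s1), (C, s4), (C, s2), (F, s2), (B, s3), (B, s2).
M accepts in {B, C, D, E, F} and N accepts in {s0}; no reachable pair has both components accepting, so no string drives both machines to acceptance simultaneously and L(M) ∩ L(N) = ∅.
So no string is accepted by both, and the intersection is empty.

Yes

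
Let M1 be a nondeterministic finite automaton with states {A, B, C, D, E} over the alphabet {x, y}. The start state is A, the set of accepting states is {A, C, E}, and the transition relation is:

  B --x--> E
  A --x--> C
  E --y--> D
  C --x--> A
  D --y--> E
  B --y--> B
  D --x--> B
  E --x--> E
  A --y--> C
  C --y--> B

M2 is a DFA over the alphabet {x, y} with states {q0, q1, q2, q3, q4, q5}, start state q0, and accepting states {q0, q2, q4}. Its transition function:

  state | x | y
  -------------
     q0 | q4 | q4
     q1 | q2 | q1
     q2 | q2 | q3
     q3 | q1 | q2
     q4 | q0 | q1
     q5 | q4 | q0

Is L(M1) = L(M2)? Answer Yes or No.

Exploring the product automaton M1 × M2 from the start pair (A, q0), following both machines on each input symbol, reaches 5 state pairs: (A, q0), (C, q4), (B, q1), (E, q2), (D, q3).
M1 accepts in {A, C, E} and M2 accepts in {q0, q2, q4}. In every reachable pair the two components are either both accepting — (A, q0), (C, q4), (E, q2) — or both non-accepting, so no string is accepted by exactly one of the machines: L(M1) \ L(M2) and L(M2) \ L(M1) are both empty.
Hence every string is accepted by M1 iff it is accepted by M2, and the two languages coincide.

Yes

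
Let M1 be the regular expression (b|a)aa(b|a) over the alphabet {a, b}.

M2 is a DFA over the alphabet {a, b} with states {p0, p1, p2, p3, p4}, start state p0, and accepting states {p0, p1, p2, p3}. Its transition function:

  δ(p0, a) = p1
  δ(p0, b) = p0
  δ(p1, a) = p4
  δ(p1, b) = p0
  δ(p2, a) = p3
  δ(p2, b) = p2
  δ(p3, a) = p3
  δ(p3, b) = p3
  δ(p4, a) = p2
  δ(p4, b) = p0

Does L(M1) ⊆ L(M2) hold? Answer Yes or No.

Converting the expression M1 to a DFA (subset construction, then merging equivalent states) gives the minimal DFA with states {r0, r1, r2, r3, r4, r5}, start state r0, accepting states {r5} and transitions r0: a→r1, b→r1; r1: a→r2, b→r3; r2: a→r4, b→r3; r3: a→r3, b→r3; r4: a→r5, b→r5; r5: a→r3, b→r3.
Exploring the product automaton M1 × M2 from the start pair (r0, p0), following both machines on each input symbol, reaches 15 state pairs: (r0, p0), (r1, p1), (r1, p0), (r2, p4), (r3, p0), (r2, p1), (r4, p2), (r3, p1), (r4, p4), (r5, p3), (r5, p2), (r3, p4), (r5, p0), (r3, p3), (r3, p2).
M1 accepts in {r5} and M2 accepts in {p0, p1, p2, p3}. The reachable pairs whose M1-component is accepting are (r5, p3), (r5, p2), (r5, p0); in each of them the M2-component is accepting too, so the product for L(M1) \ L(M2) (M1-component accepting, M2-component rejecting) has no reachable accepting pair and the difference is empty.
Hence every string in L(M1) is also in L(M2).

Yes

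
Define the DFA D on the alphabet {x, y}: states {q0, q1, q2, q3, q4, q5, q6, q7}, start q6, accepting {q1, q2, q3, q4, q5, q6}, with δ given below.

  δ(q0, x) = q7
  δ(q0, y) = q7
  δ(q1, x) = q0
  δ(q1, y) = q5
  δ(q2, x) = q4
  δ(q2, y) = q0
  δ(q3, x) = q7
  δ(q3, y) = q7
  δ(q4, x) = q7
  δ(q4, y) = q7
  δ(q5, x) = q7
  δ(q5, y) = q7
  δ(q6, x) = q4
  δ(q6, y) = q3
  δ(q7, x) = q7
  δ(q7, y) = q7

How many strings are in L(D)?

The useful subgraph on states {q3, q4, q6} is acyclic, so L(D) is finite; the longest accepting path visits 2 useful states, giving maximum string length 1.
Counting accepting paths from q6 by length: 1 of length 0, 2 of length 1. Total 3.

3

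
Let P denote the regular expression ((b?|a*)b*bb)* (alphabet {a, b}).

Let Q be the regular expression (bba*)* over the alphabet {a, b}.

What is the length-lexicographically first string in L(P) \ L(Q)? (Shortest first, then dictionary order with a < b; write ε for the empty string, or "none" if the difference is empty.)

abb

The string abb is accepted by P but not by Q.
No shorter string lies in the difference, and abb is the lexicographically first length-3 string in L(P) \ L(Q).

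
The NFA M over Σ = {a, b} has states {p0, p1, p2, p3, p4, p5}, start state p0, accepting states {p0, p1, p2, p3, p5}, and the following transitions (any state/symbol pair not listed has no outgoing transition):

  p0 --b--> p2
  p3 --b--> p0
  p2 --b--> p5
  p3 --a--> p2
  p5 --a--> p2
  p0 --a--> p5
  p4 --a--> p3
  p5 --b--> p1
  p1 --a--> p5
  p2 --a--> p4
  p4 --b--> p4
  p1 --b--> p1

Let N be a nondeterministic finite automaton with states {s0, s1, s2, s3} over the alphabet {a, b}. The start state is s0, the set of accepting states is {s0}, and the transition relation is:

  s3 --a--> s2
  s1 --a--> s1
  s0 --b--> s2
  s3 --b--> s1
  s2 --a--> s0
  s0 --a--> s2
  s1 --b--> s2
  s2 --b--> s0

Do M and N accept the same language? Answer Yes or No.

No

The string a is accepted by M but rejected by N.
So L(M) ≠ L(N).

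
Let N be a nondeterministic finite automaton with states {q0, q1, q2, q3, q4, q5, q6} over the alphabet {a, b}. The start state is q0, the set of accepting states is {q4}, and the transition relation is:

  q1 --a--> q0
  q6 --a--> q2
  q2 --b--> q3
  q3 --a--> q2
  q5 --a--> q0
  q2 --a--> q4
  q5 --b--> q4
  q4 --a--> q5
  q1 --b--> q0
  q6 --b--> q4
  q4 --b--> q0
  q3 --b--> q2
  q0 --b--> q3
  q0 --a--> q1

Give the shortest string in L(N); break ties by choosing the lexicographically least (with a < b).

A breadth-first search from q0 reaches an accepting state first via the path q0 → q3 → q2 → q4 on input baa.
No string of length < 3 is accepted (BFS exhausts all shorter strings without reaching an accepting state), and baa is the lexicographically least accepting string of length 3.

baa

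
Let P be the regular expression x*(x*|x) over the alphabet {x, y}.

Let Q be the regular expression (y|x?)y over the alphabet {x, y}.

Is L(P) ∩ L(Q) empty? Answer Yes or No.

Yes

Converting the expression P to a DFA (subset construction, then merging equivalent states) gives the minimal DFA with states {p0, p1}, start state p0, accepting states {p0} and transitions p0: x→p0, y→p1; p1: x→p1, y→p1.
Converting the expression Q to a DFA (subset construction, then merging equivalent states) gives the minimal DFA with states {q0, q1, q2, q3, q4}, start state q0, accepting states {q2, q4} and transitions q0: x→q1, y→q2; q1: x→q3, y→q4; q2: x→q3, y→q4; q3: x→q3, y→q3; q4: x→q3, y→q3.
Exploring the product automaton P × Q from the start pair (p0, q0), following both machines on each input symbol, reaches 6 state pairs: (p0, q0), (p0, q1), (p1, q2), (p0, q3), (p1, q4), (p1, q3).
P accepts in {p0} and Q accepts in {q2, q4}; no reachable pair has both components accepting, so no string drives both machines to acceptance simultaneously and L(P) ∩ L(Q) = ∅.
So no string is accepted by both, and the intersection is empty.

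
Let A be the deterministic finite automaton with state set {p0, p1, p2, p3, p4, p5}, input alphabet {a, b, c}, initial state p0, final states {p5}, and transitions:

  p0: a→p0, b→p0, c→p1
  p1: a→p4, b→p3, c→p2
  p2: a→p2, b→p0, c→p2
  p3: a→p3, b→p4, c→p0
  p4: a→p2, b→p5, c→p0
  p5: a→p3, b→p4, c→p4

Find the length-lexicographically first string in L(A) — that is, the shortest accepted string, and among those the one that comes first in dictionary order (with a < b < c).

A breadth-first search from p0 reaches an accepting state first via the path p0 → p1 → p4 → p5 on input cab.
No string of length < 3 is accepted (BFS exhausts all shorter strings without reaching an accepting state), and cab is the lexicographically least accepting string of length 3.

cab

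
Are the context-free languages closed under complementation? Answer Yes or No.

CFLs are closed under union, so if they were also closed under complement they would be closed under intersection by De Morgan (L₁ ∩ L₂ is the complement of the union of the complements). But {aⁿbⁿcᵐ} ∩ {aᵐbⁿcⁿ} = {aⁿbⁿcⁿ} is not context-free although both operands are.

No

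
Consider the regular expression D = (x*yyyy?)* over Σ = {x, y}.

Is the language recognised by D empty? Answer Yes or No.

No

The empty string ε matches the expression, so it belongs to L(D).
Since L(D) contains at least one string, it is not empty.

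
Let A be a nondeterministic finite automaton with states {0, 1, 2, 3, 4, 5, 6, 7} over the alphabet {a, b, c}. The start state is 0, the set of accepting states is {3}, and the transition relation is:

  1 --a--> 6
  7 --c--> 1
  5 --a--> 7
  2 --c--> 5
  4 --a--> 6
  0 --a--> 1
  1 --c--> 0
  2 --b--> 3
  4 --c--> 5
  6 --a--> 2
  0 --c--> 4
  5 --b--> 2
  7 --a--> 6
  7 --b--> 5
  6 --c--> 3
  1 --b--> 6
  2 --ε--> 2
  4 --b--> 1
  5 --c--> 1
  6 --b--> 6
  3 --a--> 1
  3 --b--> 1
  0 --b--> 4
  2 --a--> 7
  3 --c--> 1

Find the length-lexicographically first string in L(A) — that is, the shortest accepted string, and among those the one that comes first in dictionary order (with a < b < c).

aac

A breadth-first search from 0 reaches an accepting state first via the path 0 → 1 → 6 → 3 on input aac.
No string of length < 3 is accepted (BFS exhausts all shorter strings without reaching an accepting state), and aac is the lexicographically least accepting string of length 3.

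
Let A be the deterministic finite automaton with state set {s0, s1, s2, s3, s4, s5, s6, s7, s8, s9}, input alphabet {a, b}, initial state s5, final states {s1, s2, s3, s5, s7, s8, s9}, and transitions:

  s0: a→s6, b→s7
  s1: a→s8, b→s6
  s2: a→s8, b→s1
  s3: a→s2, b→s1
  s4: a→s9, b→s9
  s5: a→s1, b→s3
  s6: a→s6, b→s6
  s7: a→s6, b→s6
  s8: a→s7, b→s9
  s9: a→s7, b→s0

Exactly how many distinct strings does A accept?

26

The useful subgraph on states {s0, s1, s2, s3, s5, s7, s8, s9} is acyclic, so L(A) is finite; the longest accepting path visits 8 useful states, giving maximum string length 7.
Counting accepting paths from s5 by length: 1 of length 0, 2 of length 1, 3 of length 2, 5 of length 3, 6 of length 4, 5 of length 5, 3 of length 6, 1 of length 7. Total 26.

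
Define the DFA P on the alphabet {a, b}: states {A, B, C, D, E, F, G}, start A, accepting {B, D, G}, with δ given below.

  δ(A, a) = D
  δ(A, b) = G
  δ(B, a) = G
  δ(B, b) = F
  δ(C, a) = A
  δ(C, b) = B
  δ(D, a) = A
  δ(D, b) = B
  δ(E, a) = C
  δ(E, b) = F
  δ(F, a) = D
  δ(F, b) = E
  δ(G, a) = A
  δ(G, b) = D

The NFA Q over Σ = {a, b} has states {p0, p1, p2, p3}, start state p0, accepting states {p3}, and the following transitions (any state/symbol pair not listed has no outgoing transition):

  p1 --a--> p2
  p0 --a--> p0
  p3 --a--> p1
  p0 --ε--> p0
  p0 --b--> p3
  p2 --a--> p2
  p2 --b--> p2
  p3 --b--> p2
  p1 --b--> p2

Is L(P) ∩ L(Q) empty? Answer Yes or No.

The string b is accepted by both P and Q.
Hence L(P) ∩ L(Q) ≠ ∅.

No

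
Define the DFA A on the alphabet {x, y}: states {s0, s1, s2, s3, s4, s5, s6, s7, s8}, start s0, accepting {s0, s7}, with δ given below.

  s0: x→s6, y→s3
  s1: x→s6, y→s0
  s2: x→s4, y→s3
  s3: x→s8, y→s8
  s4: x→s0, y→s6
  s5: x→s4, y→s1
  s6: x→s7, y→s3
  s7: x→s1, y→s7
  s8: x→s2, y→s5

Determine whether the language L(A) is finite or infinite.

infinite

State s3 is reachable from the start and can reach an accepting state, and it lies on the cycle s3 → s8 → s2 → s3.
Traversing that cycle any number of times yields accepted strings of unbounded length, so the language is infinite.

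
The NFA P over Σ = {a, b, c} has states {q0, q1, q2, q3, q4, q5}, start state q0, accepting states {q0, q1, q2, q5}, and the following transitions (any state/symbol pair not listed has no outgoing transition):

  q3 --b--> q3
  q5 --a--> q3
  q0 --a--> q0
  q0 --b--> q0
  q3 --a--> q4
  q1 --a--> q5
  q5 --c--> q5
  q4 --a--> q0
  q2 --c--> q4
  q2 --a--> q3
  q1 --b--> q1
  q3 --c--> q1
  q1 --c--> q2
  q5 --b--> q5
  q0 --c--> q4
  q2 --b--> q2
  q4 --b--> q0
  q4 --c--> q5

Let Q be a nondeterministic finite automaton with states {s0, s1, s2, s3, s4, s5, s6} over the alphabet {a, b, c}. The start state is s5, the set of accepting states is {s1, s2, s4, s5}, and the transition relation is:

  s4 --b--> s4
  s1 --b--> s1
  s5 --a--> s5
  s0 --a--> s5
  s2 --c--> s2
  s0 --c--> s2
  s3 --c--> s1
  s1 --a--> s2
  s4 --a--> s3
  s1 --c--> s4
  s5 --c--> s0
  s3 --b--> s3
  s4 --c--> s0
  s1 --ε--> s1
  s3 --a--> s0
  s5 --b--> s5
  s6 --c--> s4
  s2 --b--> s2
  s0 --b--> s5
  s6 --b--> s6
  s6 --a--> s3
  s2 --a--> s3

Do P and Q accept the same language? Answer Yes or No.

Yes

Exploring the product automaton P × Q from the start pair (q0, s5), following both machines on each input symbol, reaches 6 state pairs: (q0, s5), (q4, s0), (q5, s2), (q3, s3), (q1, s1), (q2, s4).
P accepts in {q0, q1, q2, q5} and Q accepts in {s1, s2, s4, s5}. In every reachable pair the two components are either both accepting — (q0, s5), (q5, s2), (q1, s1), (q2, s4) — or both non-accepting, so no string is accepted by exactly one of the machines: L(P) \ L(Q) and L(Q) \ L(P) are both empty.
Hence every string is accepted by P iff it is accepted by Q, and the two languages coincide.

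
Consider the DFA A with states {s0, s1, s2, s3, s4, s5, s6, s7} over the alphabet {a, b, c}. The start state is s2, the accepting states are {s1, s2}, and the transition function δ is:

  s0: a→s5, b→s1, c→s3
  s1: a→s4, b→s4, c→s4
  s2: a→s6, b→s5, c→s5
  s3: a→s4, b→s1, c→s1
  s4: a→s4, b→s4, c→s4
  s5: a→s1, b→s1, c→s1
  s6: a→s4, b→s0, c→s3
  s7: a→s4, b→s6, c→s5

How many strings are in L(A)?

The useful subgraph on states {s0, s1, s2, s3, s5, s6} is acyclic, so L(A) is finite; the longest accepting path visits 5 useful states, giving maximum string length 4.
Counting accepting paths from s2 by length: 1 of length 0, 6 of length 2, 3 of length 3, 5 of length 4. Total 15.

15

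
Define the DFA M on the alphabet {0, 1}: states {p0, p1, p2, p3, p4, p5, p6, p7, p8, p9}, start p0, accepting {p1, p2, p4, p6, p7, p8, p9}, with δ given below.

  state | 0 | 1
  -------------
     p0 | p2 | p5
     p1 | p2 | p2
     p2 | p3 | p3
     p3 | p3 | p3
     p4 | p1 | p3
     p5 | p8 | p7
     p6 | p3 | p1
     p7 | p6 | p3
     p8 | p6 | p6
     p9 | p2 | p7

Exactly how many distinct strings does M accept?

15

The useful subgraph on states {p0, p1, p2, p5, p6, p7, p8} is acyclic, so L(M) is finite; the longest accepting path visits 6 useful states, giving maximum string length 5.
Counting accepting paths from p0 by length: 1 of length 1, 2 of length 2, 3 of length 3, 3 of length 4, 6 of length 5. Total 15.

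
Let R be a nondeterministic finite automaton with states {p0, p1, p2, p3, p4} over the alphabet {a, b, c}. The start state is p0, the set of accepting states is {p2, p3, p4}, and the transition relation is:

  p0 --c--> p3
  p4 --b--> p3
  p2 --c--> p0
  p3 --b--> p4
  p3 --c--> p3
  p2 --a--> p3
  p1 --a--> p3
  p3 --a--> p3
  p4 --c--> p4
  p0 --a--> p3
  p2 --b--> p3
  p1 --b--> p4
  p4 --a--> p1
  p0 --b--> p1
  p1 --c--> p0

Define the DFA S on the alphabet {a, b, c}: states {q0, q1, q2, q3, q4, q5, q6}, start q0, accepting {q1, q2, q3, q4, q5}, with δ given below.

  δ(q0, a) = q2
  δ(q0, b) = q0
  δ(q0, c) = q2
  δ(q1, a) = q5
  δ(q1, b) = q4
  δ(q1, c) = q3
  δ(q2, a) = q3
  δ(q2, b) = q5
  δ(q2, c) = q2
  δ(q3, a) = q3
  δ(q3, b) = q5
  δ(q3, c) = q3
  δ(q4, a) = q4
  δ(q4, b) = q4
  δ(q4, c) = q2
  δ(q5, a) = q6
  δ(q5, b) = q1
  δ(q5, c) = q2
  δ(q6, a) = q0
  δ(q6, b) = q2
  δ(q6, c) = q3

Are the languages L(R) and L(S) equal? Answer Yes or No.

No

The string bb is accepted by R but rejected by S.
So L(R) ≠ L(S).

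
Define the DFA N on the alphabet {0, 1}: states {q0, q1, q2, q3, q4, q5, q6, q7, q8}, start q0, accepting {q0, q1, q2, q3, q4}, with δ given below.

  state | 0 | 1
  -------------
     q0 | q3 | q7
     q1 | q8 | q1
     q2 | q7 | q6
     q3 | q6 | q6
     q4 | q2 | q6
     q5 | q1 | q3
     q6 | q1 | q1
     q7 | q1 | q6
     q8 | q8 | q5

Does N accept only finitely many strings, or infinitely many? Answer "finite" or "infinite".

State q8 is reachable from the start and can reach an accepting state, and it lies on the cycle q8 → q8.
Traversing that cycle any number of times yields accepted strings of unbounded length, so the language is infinite.

infinite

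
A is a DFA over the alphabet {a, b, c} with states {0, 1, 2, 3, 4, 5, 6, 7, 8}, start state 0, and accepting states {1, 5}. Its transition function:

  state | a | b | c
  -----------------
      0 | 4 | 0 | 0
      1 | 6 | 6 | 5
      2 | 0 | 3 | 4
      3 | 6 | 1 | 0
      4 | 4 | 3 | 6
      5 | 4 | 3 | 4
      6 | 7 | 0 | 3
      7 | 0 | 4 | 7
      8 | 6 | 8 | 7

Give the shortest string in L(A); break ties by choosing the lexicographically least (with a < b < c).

abb

A breadth-first search from 0 reaches an accepting state first via the path 0 → 4 → 3 → 1 on input abb.
No string of length < 3 is accepted (BFS exhausts all shorter strings without reaching an accepting state), and abb is the lexicographically least accepting string of length 3.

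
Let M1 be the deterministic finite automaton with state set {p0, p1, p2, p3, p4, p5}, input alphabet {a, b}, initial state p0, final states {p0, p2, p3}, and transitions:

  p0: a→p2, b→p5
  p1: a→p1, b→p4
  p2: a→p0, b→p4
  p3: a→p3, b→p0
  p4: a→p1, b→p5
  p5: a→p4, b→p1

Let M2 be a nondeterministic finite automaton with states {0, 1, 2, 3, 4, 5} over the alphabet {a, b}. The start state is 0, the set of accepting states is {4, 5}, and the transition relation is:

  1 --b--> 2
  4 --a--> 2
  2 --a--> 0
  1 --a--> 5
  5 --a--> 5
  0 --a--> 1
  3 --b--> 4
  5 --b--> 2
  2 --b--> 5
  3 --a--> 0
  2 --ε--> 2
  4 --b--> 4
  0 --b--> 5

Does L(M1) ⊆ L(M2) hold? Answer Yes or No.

The empty string ε is in L(M1) but not in L(M2).
So L(M1) ⊄ L(M2).

No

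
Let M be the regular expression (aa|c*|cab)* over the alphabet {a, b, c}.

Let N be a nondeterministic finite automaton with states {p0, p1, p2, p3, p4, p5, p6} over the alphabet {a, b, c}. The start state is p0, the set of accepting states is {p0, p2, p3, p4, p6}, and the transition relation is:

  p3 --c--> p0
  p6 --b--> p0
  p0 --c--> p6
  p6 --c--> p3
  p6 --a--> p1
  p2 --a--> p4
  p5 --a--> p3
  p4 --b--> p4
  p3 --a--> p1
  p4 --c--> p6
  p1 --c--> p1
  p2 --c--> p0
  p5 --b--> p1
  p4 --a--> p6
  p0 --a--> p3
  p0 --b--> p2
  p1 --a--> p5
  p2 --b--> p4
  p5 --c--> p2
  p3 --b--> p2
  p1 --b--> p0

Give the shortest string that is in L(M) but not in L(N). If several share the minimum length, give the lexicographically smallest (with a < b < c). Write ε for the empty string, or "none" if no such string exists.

The string aa is accepted by M but not by N.
No shorter string lies in the difference, and aa is the lexicographically first length-2 string in L(M) \ L(N).

aa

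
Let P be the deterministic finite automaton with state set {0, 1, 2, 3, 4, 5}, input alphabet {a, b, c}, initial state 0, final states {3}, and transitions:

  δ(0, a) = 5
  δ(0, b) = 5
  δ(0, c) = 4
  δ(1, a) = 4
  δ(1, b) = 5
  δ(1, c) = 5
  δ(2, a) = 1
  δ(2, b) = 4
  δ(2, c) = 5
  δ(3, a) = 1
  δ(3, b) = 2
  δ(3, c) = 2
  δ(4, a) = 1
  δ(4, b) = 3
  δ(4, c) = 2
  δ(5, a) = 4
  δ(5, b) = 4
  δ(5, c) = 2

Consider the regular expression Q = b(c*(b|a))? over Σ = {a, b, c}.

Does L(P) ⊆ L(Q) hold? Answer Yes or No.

No

The string cb is in L(P) but not in L(Q).
So L(P) ⊄ L(Q).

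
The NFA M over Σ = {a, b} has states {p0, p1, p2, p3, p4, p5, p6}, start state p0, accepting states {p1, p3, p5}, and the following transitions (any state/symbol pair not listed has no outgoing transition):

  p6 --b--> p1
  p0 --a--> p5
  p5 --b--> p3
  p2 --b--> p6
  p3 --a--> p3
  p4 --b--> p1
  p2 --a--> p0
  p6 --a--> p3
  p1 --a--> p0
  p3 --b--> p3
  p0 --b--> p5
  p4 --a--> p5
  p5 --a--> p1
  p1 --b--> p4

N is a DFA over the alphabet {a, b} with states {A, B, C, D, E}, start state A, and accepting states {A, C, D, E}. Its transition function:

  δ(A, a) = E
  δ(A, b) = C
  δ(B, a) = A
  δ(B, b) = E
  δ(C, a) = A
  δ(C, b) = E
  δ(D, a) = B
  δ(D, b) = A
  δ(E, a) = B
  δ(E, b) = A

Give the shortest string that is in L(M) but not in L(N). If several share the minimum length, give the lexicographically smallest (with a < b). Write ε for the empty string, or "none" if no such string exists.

The string aa is accepted by M but not by N.
No shorter string lies in the difference, and aa is the lexicographically first length-2 string in L(M) \ L(N).

aa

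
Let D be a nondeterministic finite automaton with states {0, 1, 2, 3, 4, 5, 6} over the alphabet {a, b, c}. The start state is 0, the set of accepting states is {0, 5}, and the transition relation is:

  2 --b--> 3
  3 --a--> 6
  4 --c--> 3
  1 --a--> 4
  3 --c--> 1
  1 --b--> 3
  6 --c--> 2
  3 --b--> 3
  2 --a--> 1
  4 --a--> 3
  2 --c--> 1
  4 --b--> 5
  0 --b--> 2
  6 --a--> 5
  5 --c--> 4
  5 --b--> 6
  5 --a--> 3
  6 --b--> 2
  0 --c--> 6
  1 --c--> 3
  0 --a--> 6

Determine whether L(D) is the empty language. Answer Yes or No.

No

The empty string ε is accepted: the run 0 ends in the accepting state 0.
Since at least one string is accepted, L(D) is not empty.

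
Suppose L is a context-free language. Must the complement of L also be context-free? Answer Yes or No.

No

CFLs are closed under union, so if they were also closed under complement they would be closed under intersection by De Morgan (L₁ ∩ L₂ is the complement of the union of the complements). But {aⁿbⁿcᵐ} ∩ {aᵐbⁿcⁿ} = {aⁿbⁿcⁿ} is not context-free although both operands are.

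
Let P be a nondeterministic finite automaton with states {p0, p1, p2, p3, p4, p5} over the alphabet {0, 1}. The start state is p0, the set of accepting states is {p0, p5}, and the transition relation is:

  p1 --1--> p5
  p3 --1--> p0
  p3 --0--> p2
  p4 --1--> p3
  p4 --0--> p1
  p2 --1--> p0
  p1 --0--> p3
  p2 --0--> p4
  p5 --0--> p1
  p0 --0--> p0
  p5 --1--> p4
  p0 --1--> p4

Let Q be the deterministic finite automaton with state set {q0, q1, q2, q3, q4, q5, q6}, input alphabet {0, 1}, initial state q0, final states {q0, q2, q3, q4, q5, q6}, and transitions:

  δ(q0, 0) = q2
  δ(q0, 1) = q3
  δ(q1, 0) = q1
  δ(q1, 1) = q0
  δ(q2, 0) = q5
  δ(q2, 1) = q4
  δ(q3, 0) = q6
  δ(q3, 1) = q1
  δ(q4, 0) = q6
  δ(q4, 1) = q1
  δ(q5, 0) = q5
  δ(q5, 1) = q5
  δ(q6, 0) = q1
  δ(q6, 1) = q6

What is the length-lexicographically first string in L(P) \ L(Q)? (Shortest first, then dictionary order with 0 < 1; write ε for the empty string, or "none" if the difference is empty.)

1011110

The string 1011110 is accepted by P but not by Q.
No shorter string lies in the difference, and 1011110 is the lexicographically first length-7 string in L(P) \ L(Q).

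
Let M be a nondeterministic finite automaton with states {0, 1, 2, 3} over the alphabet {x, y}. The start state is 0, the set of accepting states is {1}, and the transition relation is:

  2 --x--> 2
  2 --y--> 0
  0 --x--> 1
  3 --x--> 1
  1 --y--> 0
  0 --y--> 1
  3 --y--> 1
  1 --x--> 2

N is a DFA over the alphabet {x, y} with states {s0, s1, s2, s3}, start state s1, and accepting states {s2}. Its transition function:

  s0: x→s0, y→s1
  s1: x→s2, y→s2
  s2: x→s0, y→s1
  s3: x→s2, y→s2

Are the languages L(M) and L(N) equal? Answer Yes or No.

Exploring the product automaton M × N from the start pair (0, s1), following both machines on each input symbol, reaches 3 state pairs: (0, s1), (1, s2), (2, s0).
M accepts in {1} and N accepts in {s2}. In every reachable pair the two components are either both accepting — (1, s2) — or both non-accepting, so no string is accepted by exactly one of the machines: L(M) \ L(N) and L(N) \ L(M) are both empty.
Hence every string is accepted by M iff it is accepted by N, and the two languages coincide.

Yes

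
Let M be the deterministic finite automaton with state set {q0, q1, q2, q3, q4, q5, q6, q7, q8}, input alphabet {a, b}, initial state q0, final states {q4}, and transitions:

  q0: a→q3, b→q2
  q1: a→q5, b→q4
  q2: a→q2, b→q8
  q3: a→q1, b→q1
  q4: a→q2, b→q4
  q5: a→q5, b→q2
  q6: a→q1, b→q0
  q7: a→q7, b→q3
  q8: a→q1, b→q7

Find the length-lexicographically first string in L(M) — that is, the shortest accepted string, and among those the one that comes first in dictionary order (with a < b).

aab

A breadth-first search from q0 reaches an accepting state first via the path q0 → q3 → q1 → q4 on input aab.
No string of length < 3 is accepted (BFS exhausts all shorter strings without reaching an accepting state), and aab is the lexicographically least accepting string of length 3.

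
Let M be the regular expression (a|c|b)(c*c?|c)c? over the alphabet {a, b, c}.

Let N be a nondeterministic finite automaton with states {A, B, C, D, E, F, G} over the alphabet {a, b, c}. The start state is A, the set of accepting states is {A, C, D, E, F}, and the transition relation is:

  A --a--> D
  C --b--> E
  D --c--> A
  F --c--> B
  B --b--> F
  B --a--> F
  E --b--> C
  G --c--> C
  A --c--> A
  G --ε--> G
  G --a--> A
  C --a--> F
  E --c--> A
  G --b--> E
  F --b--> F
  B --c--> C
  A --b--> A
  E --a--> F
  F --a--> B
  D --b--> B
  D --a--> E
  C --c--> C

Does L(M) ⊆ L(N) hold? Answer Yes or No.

Yes

Converting the expression M to a DFA (subset construction, then merging equivalent states) gives the minimal DFA with states {m0, m1, m2}, start state m0, accepting states {m1} and transitions m0: a→m1, b→m1, c→m1; m1: a→m2, b→m2, c→m1; m2: a→m2, b→m2, c→m2.
Exploring the product automaton M × N from the start pair (m0, A), following both machines on each input symbol, reaches 9 state pairs: (m0, A), (m1, D), (m1, A), (m2, E), (m2, B), (m2, D), (m2, A), (m2, F), (m2, C).
M accepts in {m1} and N accepts in {A, C, D, E, F}. The reachable pairs whose M-component is accepting are (m1, D), (m1, A); in each of them the N-component is accepting too, so the product for L(M) \ L(N) (M-component accepting, N-component rejecting) has no reachable accepting pair and the difference is empty.
Hence every string in L(M) is also in L(N).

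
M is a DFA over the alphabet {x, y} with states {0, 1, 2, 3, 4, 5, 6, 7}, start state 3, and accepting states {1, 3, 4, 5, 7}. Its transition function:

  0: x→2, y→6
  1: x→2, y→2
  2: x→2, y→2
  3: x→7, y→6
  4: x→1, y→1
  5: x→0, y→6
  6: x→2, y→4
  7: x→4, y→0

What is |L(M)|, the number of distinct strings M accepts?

The useful subgraph on states {0, 1, 3, 4, 6, 7} is acyclic, so L(M) is finite; the longest accepting path visits 6 useful states, giving maximum string length 5.
Counting accepting paths from 3 by length: 1 of length 0, 1 of length 1, 2 of length 2, 4 of length 3, 1 of length 4, 2 of length 5. Total 11.

11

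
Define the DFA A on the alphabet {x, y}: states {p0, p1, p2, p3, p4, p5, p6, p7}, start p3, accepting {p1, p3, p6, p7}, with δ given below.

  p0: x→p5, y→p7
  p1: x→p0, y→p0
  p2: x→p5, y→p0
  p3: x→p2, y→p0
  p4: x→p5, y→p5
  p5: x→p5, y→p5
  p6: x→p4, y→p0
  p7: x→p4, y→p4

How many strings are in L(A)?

3

The useful subgraph on states {p0, p2, p3, p7} is acyclic, so L(A) is finite; the longest accepting path visits 4 useful states, giving maximum string length 3.
Counting accepting paths from p3 by length: 1 of length 0, 1 of length 2, 1 of length 3. Total 3.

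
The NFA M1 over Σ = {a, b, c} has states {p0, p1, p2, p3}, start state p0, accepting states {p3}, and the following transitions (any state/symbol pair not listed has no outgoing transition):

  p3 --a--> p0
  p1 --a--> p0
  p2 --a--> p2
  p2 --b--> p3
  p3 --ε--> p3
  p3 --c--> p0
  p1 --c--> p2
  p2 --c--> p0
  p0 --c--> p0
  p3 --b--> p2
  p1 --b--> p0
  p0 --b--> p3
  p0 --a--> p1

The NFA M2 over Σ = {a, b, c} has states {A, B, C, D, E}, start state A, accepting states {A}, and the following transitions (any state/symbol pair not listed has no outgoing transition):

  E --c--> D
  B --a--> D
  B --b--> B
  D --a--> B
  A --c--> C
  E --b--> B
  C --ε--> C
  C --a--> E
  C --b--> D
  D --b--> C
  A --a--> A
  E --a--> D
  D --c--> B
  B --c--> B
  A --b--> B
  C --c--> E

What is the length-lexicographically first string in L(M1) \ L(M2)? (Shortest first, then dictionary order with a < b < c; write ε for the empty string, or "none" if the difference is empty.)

b

The string b is accepted by M1 but not by M2.
No shorter string lies in the difference, and b is the lexicographically first length-1 string in L(M1) \ L(M2).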